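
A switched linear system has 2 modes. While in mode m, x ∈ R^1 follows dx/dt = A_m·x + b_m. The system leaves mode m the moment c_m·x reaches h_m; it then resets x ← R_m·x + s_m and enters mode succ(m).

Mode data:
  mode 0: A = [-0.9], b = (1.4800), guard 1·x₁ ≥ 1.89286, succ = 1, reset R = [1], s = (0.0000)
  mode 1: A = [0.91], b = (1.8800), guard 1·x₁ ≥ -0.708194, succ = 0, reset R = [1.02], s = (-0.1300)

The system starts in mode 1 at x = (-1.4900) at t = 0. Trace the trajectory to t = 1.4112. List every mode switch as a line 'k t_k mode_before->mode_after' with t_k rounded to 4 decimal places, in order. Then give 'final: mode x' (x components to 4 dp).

1 0.9424 1->0
final: 0 0.0071

Mode 1: guard c·x = -0.7082 hit at Δt = 0.9424 (t = 0.9424), x⁻ = (-0.7082) → reset → x⁺ = (-0.8524), jump to mode 0
Mode 0: flow for 0.4688 to horizon, guard not reached → x = (0.0071)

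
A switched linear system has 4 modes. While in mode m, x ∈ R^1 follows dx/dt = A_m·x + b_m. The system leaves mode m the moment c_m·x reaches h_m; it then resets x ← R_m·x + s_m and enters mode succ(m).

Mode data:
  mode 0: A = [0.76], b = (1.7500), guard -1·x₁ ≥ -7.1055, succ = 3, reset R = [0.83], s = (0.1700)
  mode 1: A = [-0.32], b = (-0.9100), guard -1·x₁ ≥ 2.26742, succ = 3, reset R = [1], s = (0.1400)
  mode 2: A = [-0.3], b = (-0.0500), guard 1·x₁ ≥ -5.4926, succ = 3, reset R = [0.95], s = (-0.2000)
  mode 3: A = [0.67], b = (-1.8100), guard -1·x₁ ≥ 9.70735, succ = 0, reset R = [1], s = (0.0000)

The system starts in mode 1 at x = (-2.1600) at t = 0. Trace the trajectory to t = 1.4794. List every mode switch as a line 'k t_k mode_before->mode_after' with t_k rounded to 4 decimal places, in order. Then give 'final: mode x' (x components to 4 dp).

1 0.5341 1->3
final: 3 -6.3958

Mode 1: guard c·x = 2.2674 hit at Δt = 0.5341 (t = 0.5341), x⁻ = (-2.2674) → reset → x⁺ = (-2.1274), jump to mode 3
Mode 3: flow for 0.9453 to horizon, guard not reached → x = (-6.3958)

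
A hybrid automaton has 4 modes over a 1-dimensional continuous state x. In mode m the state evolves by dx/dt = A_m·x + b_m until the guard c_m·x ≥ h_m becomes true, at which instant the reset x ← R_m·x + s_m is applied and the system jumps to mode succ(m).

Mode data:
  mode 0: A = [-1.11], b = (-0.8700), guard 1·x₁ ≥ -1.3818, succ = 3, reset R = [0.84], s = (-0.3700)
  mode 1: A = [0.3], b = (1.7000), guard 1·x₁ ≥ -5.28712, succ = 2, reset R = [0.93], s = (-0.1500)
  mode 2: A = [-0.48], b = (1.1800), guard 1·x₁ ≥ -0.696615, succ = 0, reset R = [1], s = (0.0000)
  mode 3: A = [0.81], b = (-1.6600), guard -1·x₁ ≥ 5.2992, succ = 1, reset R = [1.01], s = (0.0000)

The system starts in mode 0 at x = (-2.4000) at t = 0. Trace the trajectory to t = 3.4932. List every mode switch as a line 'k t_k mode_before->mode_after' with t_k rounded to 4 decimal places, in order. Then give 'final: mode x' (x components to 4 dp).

Mode 0: guard c·x = -1.3818 hit at Δt = 0.8957 (t = 0.8957), x⁻ = (-1.3818) → reset → x⁺ = (-1.5307), jump to mode 3
Mode 3: guard c·x = 5.2992 hit at Δt = 0.8878 (t = 1.7835), x⁻ = (-5.2992) → reset → x⁺ = (-5.3522), jump to mode 1
Mode 1: guard c·x = -5.2871 hit at Δt = 0.6269 (t = 2.4104), x⁻ = (-5.2871) → reset → x⁺ = (-5.0670), jump to mode 2
Mode 2: flow for 1.0828 to horizon, guard not reached → x = (-2.0168)

1 0.8957 0->3
2 1.7835 3->1
3 2.4104 1->2
final: 2 -2.0168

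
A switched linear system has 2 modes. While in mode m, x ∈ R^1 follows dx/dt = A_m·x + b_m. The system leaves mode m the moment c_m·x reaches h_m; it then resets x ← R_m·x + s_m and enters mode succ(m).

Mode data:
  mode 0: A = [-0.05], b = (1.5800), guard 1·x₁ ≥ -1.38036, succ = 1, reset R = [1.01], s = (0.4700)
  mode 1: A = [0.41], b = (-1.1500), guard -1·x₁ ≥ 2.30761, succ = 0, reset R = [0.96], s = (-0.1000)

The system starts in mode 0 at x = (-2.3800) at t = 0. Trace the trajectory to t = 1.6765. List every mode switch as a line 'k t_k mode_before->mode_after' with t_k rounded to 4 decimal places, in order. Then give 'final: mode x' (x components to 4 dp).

1 0.5972 0->1
2 1.3668 1->0
final: 0 -1.7942

Mode 0: guard c·x = -1.3804 hit at Δt = 0.5972 (t = 0.5972), x⁻ = (-1.3804) → reset → x⁺ = (-0.9242), jump to mode 1
Mode 1: guard c·x = 2.3076 hit at Δt = 0.7696 (t = 1.3668), x⁻ = (-2.3076) → reset → x⁺ = (-2.3153), jump to mode 0
Mode 0: flow for 0.3097 to horizon, guard not reached → x = (-1.7942)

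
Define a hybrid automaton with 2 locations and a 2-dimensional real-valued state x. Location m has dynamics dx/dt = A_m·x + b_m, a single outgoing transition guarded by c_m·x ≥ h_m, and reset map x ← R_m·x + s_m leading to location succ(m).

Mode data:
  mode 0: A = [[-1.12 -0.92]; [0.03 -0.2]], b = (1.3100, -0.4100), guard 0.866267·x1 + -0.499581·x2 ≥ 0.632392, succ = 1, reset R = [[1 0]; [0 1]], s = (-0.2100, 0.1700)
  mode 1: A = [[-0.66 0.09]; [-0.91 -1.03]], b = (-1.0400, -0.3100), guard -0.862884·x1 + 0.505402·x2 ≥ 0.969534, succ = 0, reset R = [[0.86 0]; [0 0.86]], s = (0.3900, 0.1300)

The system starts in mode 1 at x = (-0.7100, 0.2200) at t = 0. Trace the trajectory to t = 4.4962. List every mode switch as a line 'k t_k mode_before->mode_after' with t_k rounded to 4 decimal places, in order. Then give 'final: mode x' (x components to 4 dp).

1 0.4974 1->0
2 1.6378 0->1
3 3.5363 1->0
final: 0 0.5727 -0.0867

Mode 1: guard c·x = 0.9695 hit at Δt = 0.4974 (t = 0.4974), x⁻ = (-0.9423, 0.3096) → reset → x⁺ = (-0.4203, 0.3963), jump to mode 0
Mode 0: guard c·x = 0.6324 hit at Δt = 1.1404 (t = 1.6378), x⁻ = (0.6747, -0.0959) → reset → x⁺ = (0.4647, 0.0741), jump to mode 1
Mode 1: guard c·x = 0.9695 hit at Δt = 1.8985 (t = 3.5363), x⁻ = (-0.9911, 0.2263) → reset → x⁺ = (-0.4623, 0.3246), jump to mode 0
Mode 0: flow for 0.9599 to horizon, guard not reached → x = (0.5727, -0.0867)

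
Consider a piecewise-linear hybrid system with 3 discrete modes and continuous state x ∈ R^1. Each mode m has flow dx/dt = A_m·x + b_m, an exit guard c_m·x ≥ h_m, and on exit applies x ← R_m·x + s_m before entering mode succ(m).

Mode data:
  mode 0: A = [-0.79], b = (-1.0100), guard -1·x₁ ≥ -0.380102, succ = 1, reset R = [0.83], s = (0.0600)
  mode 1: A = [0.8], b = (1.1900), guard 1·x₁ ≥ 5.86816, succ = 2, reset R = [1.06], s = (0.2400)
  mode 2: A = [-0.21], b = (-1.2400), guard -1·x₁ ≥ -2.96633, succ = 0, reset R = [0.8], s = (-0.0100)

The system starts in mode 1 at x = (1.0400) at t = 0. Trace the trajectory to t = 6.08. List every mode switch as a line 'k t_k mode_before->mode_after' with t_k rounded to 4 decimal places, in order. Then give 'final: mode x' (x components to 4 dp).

1 1.3353 1->2
2 2.9166 2->0
3 3.9121 0->1
4 5.6287 1->2
final: 2 5.3422

Mode 1: guard c·x = 5.8682 hit at Δt = 1.3353 (t = 1.3353), x⁻ = (5.8682) → reset → x⁺ = (6.4602), jump to mode 2
Mode 2: guard c·x = -2.9663 hit at Δt = 1.5813 (t = 2.9166), x⁻ = (2.9663) → reset → x⁺ = (2.3631), jump to mode 0
Mode 0: guard c·x = -0.3801 hit at Δt = 0.9955 (t = 3.9121), x⁻ = (0.3801) → reset → x⁺ = (0.3755), jump to mode 1
Mode 1: guard c·x = 5.8682 hit at Δt = 1.7166 (t = 5.6287), x⁻ = (5.8682) → reset → x⁺ = (6.4602), jump to mode 2
Mode 2: flow for 0.4513 to horizon, guard not reached → x = (5.3422)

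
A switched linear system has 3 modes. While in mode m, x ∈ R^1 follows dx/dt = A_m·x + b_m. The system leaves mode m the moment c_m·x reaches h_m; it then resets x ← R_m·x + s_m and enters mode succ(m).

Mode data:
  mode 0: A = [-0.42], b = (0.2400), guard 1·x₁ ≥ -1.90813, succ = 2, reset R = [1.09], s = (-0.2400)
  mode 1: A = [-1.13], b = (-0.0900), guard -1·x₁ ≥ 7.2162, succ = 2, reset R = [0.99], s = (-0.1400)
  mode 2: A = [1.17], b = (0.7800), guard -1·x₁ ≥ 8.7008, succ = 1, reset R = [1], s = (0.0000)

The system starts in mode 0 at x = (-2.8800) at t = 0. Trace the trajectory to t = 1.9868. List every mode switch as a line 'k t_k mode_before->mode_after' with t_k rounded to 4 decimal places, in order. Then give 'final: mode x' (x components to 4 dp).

Mode 0: guard c·x = -1.9081 hit at Δt = 0.7874 (t = 0.7874), x⁻ = (-1.9081) → reset → x⁺ = (-2.3199), jump to mode 2
Mode 2: flow for 1.1994 to horizon, guard not reached → x = (-7.3929)

1 0.7874 0->2
final: 2 -7.3929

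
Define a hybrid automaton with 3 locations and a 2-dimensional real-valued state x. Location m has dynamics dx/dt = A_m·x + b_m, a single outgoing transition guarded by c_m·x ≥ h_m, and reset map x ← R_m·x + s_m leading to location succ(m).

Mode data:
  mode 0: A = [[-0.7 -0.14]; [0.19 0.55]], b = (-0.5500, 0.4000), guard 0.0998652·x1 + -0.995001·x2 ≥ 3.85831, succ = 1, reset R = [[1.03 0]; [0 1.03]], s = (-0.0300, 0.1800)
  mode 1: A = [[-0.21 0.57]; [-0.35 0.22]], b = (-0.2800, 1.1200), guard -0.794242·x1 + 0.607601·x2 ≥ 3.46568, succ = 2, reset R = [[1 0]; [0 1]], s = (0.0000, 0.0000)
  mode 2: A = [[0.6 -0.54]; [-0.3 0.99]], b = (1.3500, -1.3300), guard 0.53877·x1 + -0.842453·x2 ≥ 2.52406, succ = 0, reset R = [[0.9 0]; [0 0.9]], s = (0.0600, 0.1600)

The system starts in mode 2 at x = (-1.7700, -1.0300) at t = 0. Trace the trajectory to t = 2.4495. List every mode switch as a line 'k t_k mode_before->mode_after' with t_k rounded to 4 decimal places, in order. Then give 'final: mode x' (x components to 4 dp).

Mode 2: guard c·x = 2.5241 hit at Δt = 0.7733 (t = 0.7733), x⁻ = (-0.4713, -3.2975) → reset → x⁺ = (-0.3641, -2.8077), jump to mode 0
Mode 0: guard c·x = 3.8583 hit at Δt = 0.7375 (t = 1.5108), x⁻ = (-0.2626, -3.9040) → reset → x⁺ = (-0.3005, -3.8412), jump to mode 1
Mode 1: flow for 0.9387 to horizon, guard not reached → x = (-2.1932, -3.0878)

1 0.7733 2->0
2 1.5108 0->1
final: 1 -2.1932 -3.0878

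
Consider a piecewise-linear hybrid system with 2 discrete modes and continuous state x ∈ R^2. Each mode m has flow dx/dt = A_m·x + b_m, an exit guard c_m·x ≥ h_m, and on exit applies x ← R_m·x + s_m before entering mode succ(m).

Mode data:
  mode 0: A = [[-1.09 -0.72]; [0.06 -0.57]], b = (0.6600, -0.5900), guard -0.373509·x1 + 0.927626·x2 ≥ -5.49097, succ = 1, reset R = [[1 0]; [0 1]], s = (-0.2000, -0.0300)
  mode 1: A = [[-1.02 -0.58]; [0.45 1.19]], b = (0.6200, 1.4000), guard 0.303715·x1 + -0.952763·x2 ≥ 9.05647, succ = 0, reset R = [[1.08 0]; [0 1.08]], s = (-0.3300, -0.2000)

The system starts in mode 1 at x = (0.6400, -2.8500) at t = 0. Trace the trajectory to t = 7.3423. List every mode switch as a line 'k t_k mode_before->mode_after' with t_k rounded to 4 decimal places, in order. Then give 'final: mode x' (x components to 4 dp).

Mode 1: guard c·x = 9.0565 hit at Δt = 1.5141 (t = 1.5141), x⁻ = (3.1617, -8.4976) → reset → x⁺ = (3.0847, -9.3774), jump to mode 0
Mode 0: guard c·x = -5.4910 hit at Δt = 1.5407 (t = 3.0548), x⁻ = (4.1728, -4.2392) → reset → x⁺ = (3.9728, -4.2692), jump to mode 1
Mode 1: guard c·x = 9.0565 hit at Δt = 1.0277 (t = 4.0825), x⁻ = (4.0721, -8.2074) → reset → x⁺ = (4.0679, -9.0640), jump to mode 0
Mode 0: guard c·x = -5.4910 hit at Δt = 1.4909 (t = 5.5734), x⁻ = (4.2966, -4.1893) → reset → x⁺ = (4.0966, -4.2193), jump to mode 1
Mode 1: guard c·x = 9.0565 hit at Δt = 1.0623 (t = 6.6357), x⁻ = (4.1025, -8.1977) → reset → x⁺ = (4.1007, -9.0535), jump to mode 0
Mode 0: flow for 0.7066 to horizon, guard not reached → x = (4.8392, -6.2327)

1 1.5141 1->0
2 3.0548 0->1
3 4.0825 1->0
4 5.5734 0->1
5 6.6357 1->0
final: 0 4.8392 -6.2327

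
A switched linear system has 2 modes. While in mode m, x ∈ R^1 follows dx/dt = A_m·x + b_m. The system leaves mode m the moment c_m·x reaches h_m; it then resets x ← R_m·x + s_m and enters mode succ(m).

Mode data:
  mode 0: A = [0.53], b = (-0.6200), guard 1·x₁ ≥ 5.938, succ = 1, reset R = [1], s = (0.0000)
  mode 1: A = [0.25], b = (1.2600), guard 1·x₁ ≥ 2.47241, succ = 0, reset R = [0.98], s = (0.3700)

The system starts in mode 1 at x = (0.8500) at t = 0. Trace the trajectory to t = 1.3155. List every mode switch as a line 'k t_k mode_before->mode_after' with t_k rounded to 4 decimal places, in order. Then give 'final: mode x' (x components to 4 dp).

1 0.9732 1->0
final: 0 3.1158

Mode 1: guard c·x = 2.4724 hit at Δt = 0.9732 (t = 0.9732), x⁻ = (2.4724) → reset → x⁺ = (2.7930), jump to mode 0
Mode 0: flow for 0.3423 to horizon, guard not reached → x = (3.1158)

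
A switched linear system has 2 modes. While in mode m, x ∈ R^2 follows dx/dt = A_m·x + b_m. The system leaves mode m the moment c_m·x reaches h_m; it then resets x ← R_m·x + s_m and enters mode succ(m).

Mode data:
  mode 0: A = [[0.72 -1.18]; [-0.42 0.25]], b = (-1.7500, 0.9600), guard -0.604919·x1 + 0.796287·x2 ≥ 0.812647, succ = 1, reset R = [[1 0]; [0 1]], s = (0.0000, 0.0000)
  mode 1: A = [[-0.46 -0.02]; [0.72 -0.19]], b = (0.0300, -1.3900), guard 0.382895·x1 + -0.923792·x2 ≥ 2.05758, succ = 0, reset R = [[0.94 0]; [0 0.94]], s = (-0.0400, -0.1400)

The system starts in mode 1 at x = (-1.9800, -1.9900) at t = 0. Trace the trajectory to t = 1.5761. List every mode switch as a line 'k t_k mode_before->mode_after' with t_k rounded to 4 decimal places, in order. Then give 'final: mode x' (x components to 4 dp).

Mode 1: guard c·x = 2.0576 hit at Δt = 0.4091 (t = 0.4091), x⁻ = (-1.6107, -2.8949) → reset → x⁺ = (-1.5541, -2.8612), jump to mode 0
Mode 0: flow for 1.1670 to horizon, guard not reached → x = (-1.6456, -1.6973)

1 0.4091 1->0
final: 0 -1.6456 -1.6973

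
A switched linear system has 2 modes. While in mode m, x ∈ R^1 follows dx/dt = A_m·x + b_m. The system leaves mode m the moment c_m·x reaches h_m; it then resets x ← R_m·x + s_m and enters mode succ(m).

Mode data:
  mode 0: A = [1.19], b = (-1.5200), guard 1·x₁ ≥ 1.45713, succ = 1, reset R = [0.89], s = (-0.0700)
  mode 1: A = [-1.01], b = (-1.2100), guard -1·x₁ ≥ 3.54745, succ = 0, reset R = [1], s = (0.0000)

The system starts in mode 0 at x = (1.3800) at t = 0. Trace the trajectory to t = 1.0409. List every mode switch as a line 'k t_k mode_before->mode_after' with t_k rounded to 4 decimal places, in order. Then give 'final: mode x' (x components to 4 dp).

1 0.4708 0->1
final: 1 0.1654

Mode 0: guard c·x = 1.4571 hit at Δt = 0.4708 (t = 0.4708), x⁻ = (1.4571) → reset → x⁺ = (1.2268), jump to mode 1
Mode 1: flow for 0.5701 to horizon, guard not reached → x = (0.1654)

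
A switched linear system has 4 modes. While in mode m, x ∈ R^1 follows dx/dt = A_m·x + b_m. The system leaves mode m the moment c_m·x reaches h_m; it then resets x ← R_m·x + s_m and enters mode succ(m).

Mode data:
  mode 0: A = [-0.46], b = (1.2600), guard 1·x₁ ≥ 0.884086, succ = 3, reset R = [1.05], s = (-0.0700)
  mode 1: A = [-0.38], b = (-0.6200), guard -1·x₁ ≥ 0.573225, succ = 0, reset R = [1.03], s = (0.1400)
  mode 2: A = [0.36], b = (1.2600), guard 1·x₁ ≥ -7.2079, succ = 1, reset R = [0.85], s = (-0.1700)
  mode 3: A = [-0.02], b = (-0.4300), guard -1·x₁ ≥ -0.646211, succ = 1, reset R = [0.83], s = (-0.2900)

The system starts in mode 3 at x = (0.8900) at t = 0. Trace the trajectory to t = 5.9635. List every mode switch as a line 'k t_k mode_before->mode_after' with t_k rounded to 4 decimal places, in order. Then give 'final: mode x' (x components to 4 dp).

Mode 3: guard c·x = -0.6462 hit at Δt = 0.5474 (t = 0.5474), x⁻ = (0.6462) → reset → x⁺ = (0.2464), jump to mode 1
Mode 1: guard c·x = 0.5732 hit at Δt = 1.5091 (t = 2.0565), x⁻ = (-0.5732) → reset → x⁺ = (-0.4504), jump to mode 0
Mode 0: guard c·x = 0.8841 hit at Δt = 1.1782 (t = 3.2347), x⁻ = (0.8841) → reset → x⁺ = (0.8583), jump to mode 3
Mode 3: guard c·x = -0.6462 hit at Δt = 0.4765 (t = 3.7112), x⁻ = (0.6462) → reset → x⁺ = (0.2464), jump to mode 1
Mode 1: guard c·x = 0.5732 hit at Δt = 1.5091 (t = 5.2203), x⁻ = (-0.5732) → reset → x⁺ = (-0.4504), jump to mode 0
Mode 0: flow for 0.7432 to horizon, guard not reached → x = (0.4731)

1 0.5474 3->1
2 2.0565 1->0
3 3.2347 0->3
4 3.7112 3->1
5 5.2203 1->0
final: 0 0.4731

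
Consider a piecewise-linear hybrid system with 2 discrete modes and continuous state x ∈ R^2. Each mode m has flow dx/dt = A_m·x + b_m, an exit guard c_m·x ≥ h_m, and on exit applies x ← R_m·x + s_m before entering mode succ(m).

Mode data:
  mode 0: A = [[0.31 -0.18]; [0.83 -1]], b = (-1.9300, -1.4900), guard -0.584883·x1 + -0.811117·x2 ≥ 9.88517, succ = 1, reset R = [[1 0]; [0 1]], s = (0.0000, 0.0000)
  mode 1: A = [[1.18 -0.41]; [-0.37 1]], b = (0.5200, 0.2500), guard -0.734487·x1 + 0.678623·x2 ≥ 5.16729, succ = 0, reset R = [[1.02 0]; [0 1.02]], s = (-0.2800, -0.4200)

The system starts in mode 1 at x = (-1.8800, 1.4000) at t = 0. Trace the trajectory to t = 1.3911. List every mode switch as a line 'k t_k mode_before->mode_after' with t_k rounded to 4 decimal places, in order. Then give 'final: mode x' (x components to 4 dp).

Mode 1: guard c·x = 5.1673 hit at Δt = 0.5585 (t = 0.5585), x⁻ = (-3.9211, 3.3705) → reset → x⁺ = (-4.2795, 3.0179), jump to mode 0
Mode 0: flow for 0.8326 to horizon, guard not reached → x = (-7.4152, -2.3725)

1 0.5585 1->0
final: 0 -7.4152 -2.3725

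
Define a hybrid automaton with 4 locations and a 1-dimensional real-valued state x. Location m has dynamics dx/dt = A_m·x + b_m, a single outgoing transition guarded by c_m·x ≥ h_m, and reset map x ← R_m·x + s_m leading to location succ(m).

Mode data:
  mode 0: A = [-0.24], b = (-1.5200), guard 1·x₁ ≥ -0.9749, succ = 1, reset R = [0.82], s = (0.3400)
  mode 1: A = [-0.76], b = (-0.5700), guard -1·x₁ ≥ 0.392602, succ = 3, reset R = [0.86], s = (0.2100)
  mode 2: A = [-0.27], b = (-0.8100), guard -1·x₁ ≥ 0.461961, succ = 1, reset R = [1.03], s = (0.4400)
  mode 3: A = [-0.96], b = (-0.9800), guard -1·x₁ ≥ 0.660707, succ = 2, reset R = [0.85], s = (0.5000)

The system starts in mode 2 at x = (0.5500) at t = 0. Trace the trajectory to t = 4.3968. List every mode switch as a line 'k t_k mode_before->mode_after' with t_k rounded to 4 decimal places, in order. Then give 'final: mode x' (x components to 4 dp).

Mode 2: guard c·x = 0.4620 hit at Δt = 1.2428 (t = 1.2428), x⁻ = (-0.4620) → reset → x⁺ = (-0.0358), jump to mode 1
Mode 1: guard c·x = 0.3926 hit at Δt = 0.9109 (t = 2.1537), x⁻ = (-0.3926) → reset → x⁺ = (-0.1276), jump to mode 3
Mode 3: guard c·x = 0.6607 hit at Δt = 0.9462 (t = 3.0999), x⁻ = (-0.6607) → reset → x⁺ = (-0.0616), jump to mode 2
Mode 2: guard c·x = 0.4620 hit at Δt = 0.5425 (t = 3.6424), x⁻ = (-0.4620) → reset → x⁺ = (-0.0358), jump to mode 1
Mode 1: flow for 0.7544 to horizon, guard not reached → x = (-0.3475)

1 1.2428 2->1
2 2.1537 1->3
3 3.0999 3->2
4 3.6424 2->1
final: 1 -0.3475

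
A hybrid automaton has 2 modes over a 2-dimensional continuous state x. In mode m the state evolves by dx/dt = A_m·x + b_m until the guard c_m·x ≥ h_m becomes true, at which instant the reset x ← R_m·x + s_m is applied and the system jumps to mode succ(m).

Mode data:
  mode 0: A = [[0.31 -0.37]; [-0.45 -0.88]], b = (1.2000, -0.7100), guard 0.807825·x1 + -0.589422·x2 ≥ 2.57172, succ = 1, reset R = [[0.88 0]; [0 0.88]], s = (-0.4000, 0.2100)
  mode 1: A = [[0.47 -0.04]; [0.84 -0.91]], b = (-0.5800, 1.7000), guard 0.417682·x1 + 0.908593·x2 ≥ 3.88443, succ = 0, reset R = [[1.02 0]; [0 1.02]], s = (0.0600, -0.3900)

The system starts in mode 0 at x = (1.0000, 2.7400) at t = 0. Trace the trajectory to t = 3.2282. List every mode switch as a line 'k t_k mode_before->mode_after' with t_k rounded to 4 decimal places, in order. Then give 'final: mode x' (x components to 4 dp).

1 1.3532 0->1
2 2.7360 1->0
final: 0 3.7489 0.8260

Mode 0: guard c·x = 2.5717 hit at Δt = 1.3532 (t = 1.3532), x⁻ = (2.8796, -0.4165) → reset → x⁺ = (2.1341, -0.1565), jump to mode 1
Mode 1: guard c·x = 3.8844 hit at Δt = 1.3828 (t = 2.7360), x⁻ = (2.8417, 2.9689) → reset → x⁺ = (2.9585, 2.6383), jump to mode 0
Mode 0: flow for 0.4922 to horizon, guard not reached → x = (3.7489, 0.8260)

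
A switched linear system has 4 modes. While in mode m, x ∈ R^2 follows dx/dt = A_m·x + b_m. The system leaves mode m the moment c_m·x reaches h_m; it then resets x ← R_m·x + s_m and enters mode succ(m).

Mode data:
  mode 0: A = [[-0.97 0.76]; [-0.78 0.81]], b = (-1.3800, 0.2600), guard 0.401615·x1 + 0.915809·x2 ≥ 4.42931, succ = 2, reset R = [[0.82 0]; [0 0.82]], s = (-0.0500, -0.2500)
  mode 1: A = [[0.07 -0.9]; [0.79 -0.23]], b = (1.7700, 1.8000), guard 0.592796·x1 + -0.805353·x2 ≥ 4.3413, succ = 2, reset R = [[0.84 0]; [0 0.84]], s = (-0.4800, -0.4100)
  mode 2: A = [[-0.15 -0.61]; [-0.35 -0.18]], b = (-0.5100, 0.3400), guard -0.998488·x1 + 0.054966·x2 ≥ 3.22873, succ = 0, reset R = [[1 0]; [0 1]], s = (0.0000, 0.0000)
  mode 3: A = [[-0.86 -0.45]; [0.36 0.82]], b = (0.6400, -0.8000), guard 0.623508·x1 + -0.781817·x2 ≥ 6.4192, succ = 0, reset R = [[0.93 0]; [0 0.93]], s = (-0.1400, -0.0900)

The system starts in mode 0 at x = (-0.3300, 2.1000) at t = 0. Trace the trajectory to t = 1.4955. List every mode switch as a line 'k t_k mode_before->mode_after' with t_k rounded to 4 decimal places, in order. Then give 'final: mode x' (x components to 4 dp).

Mode 0: guard c·x = 4.4293 hit at Δt = 0.8711 (t = 0.8711), x⁻ = (0.5757, 4.5840) → reset → x⁺ = (0.4221, 3.5089), jump to mode 2
Mode 2: flow for 0.6244 to horizon, guard not reached → x = (-1.1682, 3.4200)

1 0.8711 0->2
final: 2 -1.1682 3.4200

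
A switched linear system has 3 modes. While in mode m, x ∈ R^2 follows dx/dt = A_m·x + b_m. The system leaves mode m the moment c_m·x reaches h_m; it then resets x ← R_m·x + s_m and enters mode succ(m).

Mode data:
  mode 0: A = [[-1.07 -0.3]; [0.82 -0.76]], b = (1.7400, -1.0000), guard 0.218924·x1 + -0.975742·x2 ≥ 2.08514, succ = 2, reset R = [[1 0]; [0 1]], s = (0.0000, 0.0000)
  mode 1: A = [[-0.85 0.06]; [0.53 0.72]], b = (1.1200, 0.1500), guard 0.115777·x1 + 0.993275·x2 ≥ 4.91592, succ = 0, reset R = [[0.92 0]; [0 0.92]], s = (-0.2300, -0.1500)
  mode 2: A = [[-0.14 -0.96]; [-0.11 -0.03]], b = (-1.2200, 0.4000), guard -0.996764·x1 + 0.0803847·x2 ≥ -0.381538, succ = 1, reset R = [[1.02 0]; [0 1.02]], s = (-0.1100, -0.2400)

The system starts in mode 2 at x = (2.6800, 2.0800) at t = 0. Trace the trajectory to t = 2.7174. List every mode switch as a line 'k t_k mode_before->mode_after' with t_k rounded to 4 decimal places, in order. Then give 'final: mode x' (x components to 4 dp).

Mode 2: guard c·x = -0.3815 hit at Δt = 0.6101 (t = 0.6101), x⁻ = (0.5584, 2.1773) → reset → x⁺ = (0.4595, 1.9809), jump to mode 1
Mode 1: guard c·x = 4.9159 hit at Δt = 0.9854 (t = 1.5955), x⁻ = (1.0826, 4.8230) → reset → x⁺ = (0.7660, 4.2872), jump to mode 0
Mode 0: flow for 1.1219 to horizon, guard not reached → x = (0.8859, 1.5529)

1 0.6101 2->1
2 1.5955 1->0
final: 0 0.8859 1.5529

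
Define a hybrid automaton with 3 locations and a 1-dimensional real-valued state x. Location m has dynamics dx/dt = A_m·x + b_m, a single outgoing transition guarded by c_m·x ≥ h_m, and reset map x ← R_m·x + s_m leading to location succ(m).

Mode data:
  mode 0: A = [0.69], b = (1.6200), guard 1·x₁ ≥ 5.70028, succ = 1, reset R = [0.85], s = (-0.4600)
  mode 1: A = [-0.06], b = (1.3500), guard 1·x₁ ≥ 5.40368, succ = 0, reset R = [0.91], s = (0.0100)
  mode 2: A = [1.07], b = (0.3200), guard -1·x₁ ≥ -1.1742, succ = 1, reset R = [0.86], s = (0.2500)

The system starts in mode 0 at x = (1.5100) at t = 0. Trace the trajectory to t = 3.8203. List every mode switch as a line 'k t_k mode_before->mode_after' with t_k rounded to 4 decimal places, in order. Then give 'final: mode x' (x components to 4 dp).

Mode 0: guard c·x = 5.7003 hit at Δt = 1.0657 (t = 1.0657), x⁻ = (5.7003) → reset → x⁺ = (4.3852), jump to mode 1
Mode 1: guard c·x = 5.4037 hit at Δt = 0.9644 (t = 2.0301), x⁻ = (5.4037) → reset → x⁺ = (4.9273), jump to mode 0
Mode 0: guard c·x = 5.7003 hit at Δt = 0.1463 (t = 2.1764), x⁻ = (5.7003) → reset → x⁺ = (4.3852), jump to mode 1
Mode 1: guard c·x = 5.4037 hit at Δt = 0.9644 (t = 3.1408), x⁻ = (5.4037) → reset → x⁺ = (4.9273), jump to mode 0
Mode 0: guard c·x = 5.7003 hit at Δt = 0.1463 (t = 3.2872), x⁻ = (5.7003) → reset → x⁺ = (4.3852), jump to mode 1
Mode 1: flow for 0.5331 to horizon, guard not reached → x = (4.9555)

1 1.0657 0->1
2 2.0301 1->0
3 2.1764 0->1
4 3.1408 1->0
5 3.2872 0->1
final: 1 4.9555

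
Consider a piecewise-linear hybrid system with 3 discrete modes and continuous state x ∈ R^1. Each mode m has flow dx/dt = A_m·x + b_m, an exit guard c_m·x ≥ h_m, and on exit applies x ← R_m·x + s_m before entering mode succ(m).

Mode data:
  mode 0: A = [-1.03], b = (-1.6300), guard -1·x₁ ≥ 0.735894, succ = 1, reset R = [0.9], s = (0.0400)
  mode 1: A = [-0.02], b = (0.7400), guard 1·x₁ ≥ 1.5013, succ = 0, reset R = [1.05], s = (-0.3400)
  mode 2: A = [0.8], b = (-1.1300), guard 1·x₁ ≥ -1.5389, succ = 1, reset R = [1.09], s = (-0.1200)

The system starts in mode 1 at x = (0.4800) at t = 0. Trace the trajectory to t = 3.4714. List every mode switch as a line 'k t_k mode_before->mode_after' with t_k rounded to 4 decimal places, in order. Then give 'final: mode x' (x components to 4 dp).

Mode 1: guard c·x = 1.5013 hit at Δt = 1.4182 (t = 1.4182), x⁻ = (1.5013) → reset → x⁺ = (1.2364), jump to mode 0
Mode 0: guard c·x = 0.7359 hit at Δt = 1.1678 (t = 2.5860), x⁻ = (-0.7359) → reset → x⁺ = (-0.6223), jump to mode 1
Mode 1: flow for 0.8854 to horizon, guard not reached → x = (0.0380)

1 1.4182 1->0
2 2.5860 0->1
final: 1 0.0380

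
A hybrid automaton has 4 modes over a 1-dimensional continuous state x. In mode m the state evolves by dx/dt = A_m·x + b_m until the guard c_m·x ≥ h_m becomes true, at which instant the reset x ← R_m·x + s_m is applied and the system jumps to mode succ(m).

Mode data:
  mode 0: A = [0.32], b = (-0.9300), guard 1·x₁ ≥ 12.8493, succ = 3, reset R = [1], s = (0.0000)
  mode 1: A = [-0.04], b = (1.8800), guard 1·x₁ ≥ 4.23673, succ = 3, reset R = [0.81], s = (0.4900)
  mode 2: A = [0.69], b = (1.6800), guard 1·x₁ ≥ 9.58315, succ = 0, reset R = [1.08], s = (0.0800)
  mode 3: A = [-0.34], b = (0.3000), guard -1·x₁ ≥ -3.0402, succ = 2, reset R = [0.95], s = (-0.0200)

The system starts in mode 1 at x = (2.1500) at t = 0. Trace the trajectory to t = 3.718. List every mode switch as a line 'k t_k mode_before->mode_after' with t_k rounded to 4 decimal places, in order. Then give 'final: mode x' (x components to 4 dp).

Mode 1: guard c·x = 4.2367 hit at Δt = 1.1911 (t = 1.1911), x⁻ = (4.2367) → reset → x⁺ = (3.9218), jump to mode 3
Mode 3: guard c·x = -3.0402 hit at Δt = 1.0075 (t = 2.1986), x⁻ = (3.0402) → reset → x⁺ = (2.8682), jump to mode 2
Mode 2: guard c·x = 9.5831 hit at Δt = 1.1857 (t = 3.3843), x⁻ = (9.5832) → reset → x⁺ = (10.4298), jump to mode 0
Mode 0: flow for 0.3337 to horizon, guard not reached → x = (11.2777)

1 1.1911 1->3
2 2.1986 3->2
3 3.3843 2->0
final: 0 11.2777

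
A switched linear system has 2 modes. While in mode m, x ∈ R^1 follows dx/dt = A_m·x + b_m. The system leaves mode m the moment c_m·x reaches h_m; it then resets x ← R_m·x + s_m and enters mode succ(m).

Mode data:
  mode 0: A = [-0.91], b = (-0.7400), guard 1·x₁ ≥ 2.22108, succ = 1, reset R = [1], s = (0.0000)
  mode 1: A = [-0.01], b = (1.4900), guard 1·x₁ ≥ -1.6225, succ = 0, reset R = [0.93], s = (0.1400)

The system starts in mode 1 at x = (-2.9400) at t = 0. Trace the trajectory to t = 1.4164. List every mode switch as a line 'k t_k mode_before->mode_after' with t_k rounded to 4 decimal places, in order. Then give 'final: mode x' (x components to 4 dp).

Mode 1: guard c·x = -1.6225 hit at Δt = 0.8709 (t = 0.8709), x⁻ = (-1.6225) → reset → x⁺ = (-1.3689), jump to mode 0
Mode 0: flow for 0.5455 to horizon, guard not reached → x = (-1.1515)

1 0.8709 1->0
final: 0 -1.1515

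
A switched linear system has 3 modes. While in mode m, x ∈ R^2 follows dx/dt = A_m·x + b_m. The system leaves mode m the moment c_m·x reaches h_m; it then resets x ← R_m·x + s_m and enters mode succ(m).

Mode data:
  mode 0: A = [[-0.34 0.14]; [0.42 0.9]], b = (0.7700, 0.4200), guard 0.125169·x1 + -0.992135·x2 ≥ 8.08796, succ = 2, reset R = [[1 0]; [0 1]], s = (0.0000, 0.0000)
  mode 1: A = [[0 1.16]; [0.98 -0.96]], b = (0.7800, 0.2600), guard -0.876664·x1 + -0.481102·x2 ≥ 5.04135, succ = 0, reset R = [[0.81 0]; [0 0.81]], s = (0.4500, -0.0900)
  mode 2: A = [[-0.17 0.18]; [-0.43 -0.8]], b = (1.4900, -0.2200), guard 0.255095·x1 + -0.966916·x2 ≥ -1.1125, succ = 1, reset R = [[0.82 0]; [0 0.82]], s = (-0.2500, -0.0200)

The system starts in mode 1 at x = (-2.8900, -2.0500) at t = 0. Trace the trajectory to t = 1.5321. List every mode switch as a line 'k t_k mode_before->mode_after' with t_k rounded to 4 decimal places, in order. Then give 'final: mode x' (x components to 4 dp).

1 0.7058 1->0
final: 0 -2.0989 -5.6219

Mode 1: guard c·x = 5.0414 hit at Δt = 0.7058 (t = 0.7058), x⁻ = (-4.2584, -2.7191) → reset → x⁺ = (-2.9993, -2.2925), jump to mode 0
Mode 0: flow for 0.8263 to horizon, guard not reached → x = (-2.0989, -5.6219)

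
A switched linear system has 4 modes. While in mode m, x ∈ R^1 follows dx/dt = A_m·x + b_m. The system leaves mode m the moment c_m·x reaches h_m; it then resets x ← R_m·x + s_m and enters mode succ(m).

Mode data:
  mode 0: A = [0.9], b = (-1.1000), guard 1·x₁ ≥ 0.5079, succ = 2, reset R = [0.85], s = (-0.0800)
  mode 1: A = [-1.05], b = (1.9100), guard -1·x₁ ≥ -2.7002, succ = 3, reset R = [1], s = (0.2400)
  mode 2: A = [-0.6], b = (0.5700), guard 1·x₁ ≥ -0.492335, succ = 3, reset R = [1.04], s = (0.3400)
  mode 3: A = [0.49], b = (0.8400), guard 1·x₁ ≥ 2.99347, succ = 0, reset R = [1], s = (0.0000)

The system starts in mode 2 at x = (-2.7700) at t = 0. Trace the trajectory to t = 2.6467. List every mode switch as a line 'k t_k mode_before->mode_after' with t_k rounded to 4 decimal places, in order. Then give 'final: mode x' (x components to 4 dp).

1 1.5791 2->3
final: 3 0.8879

Mode 2: guard c·x = -0.4923 hit at Δt = 1.5791 (t = 1.5791), x⁻ = (-0.4923) → reset → x⁺ = (-0.1720), jump to mode 3
Mode 3: flow for 1.0676 to horizon, guard not reached → x = (0.8879)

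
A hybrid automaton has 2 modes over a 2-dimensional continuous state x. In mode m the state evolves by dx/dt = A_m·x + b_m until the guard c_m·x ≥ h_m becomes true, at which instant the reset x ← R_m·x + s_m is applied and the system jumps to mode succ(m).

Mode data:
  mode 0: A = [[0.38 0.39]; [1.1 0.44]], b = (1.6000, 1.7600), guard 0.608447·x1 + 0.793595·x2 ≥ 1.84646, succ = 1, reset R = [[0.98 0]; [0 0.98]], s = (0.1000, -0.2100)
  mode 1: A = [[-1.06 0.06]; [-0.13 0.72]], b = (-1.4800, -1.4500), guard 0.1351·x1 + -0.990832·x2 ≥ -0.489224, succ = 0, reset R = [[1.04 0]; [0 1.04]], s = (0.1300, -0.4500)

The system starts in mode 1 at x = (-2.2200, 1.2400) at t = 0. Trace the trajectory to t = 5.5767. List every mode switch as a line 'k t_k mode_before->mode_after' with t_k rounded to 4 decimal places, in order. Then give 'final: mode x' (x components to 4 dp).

Mode 1: guard c·x = -0.4892 hit at Δt = 1.5930 (t = 1.5930), x⁻ = (-1.5146, 0.2872) → reset → x⁺ = (-1.4451, -0.1513), jump to mode 0
Mode 0: guard c·x = 1.8465 hit at Δt = 1.3915 (t = 2.9845), x⁻ = (0.7407, 1.7588) → reset → x⁺ = (0.8259, 1.5136), jump to mode 1
Mode 1: guard c·x = -0.4892 hit at Δt = 1.7202 (t = 4.7047), x⁻ = (-0.9969, 0.3578) → reset → x⁺ = (-0.9068, -0.0779), jump to mode 0
Mode 0: flow for 0.8720 to horizon, guard not reached → x = (0.5782, 1.4139)

1 1.5930 1->0
2 2.9845 0->1
3 4.7047 1->0
final: 0 0.5782 1.4139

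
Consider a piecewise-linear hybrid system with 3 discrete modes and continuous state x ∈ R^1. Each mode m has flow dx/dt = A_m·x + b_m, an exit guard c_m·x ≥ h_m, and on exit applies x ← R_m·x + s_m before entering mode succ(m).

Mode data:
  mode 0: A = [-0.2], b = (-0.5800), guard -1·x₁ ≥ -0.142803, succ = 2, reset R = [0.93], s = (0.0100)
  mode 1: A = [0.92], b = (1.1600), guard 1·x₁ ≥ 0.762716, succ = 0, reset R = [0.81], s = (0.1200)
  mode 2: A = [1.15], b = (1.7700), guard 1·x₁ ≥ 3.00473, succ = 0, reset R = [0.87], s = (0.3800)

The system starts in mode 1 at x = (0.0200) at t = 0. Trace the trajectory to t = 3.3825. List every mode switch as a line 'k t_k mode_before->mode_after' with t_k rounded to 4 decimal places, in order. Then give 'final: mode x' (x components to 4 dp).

1 0.4971 1->0
2 1.3901 0->2
3 2.2543 2->0
final: 0 1.8035

Mode 1: guard c·x = 0.7627 hit at Δt = 0.4971 (t = 0.4971), x⁻ = (0.7627) → reset → x⁺ = (0.7378), jump to mode 0
Mode 0: guard c·x = -0.1428 hit at Δt = 0.8930 (t = 1.3901), x⁻ = (0.1428) → reset → x⁺ = (0.1428), jump to mode 2
Mode 2: guard c·x = 3.0047 hit at Δt = 0.8642 (t = 2.2543), x⁻ = (3.0047) → reset → x⁺ = (2.9941), jump to mode 0
Mode 0: flow for 1.1282 to horizon, guard not reached → x = (1.8035)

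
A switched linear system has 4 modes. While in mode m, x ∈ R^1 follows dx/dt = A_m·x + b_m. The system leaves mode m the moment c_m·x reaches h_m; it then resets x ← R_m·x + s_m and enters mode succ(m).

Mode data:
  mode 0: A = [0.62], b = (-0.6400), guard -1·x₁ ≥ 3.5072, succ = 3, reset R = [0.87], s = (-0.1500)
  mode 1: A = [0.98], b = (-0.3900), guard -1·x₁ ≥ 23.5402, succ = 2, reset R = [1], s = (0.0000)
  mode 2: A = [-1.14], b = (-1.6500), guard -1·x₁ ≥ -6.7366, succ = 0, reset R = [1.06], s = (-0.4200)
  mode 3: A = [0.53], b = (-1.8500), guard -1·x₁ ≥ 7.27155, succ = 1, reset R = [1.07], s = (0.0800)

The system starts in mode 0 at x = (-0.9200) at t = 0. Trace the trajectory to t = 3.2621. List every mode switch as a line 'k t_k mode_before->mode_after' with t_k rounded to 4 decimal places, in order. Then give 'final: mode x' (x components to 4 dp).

1 1.3610 0->3
2 2.2575 3->1
final: 1 -21.2777

Mode 0: guard c·x = 3.5072 hit at Δt = 1.3610 (t = 1.3610), x⁻ = (-3.5072) → reset → x⁺ = (-3.2013), jump to mode 3
Mode 3: guard c·x = 7.2716 hit at Δt = 0.8965 (t = 2.2575), x⁻ = (-7.2715) → reset → x⁺ = (-7.7006), jump to mode 1
Mode 1: flow for 1.0046 to horizon, guard not reached → x = (-21.2777)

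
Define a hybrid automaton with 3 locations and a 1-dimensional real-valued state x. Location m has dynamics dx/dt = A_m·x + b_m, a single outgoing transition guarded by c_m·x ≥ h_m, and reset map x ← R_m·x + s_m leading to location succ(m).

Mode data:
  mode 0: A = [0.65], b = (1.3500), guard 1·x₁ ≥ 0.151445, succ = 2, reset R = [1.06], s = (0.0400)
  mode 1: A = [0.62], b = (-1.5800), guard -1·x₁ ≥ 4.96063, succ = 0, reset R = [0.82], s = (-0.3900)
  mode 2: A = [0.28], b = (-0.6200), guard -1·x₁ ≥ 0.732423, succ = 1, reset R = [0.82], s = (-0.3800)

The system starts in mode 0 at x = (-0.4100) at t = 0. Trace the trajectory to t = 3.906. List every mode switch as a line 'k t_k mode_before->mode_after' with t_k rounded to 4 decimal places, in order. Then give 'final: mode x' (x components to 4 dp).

Mode 0: guard c·x = 0.1514 hit at Δt = 0.4466 (t = 0.4466), x⁻ = (0.1514) → reset → x⁺ = (0.2005), jump to mode 2
Mode 2: guard c·x = 0.7324 hit at Δt = 1.3596 (t = 1.8062), x⁻ = (-0.7324) → reset → x⁺ = (-0.9806), jump to mode 1
Mode 1: guard c·x = 4.9606 hit at Δt = 1.2179 (t = 3.0241), x⁻ = (-4.9606) → reset → x⁺ = (-4.4577), jump to mode 0
Mode 0: flow for 0.8819 to horizon, guard not reached → x = (-6.3004)

1 0.4466 0->2
2 1.8062 2->1
3 3.0241 1->0
final: 0 -6.3004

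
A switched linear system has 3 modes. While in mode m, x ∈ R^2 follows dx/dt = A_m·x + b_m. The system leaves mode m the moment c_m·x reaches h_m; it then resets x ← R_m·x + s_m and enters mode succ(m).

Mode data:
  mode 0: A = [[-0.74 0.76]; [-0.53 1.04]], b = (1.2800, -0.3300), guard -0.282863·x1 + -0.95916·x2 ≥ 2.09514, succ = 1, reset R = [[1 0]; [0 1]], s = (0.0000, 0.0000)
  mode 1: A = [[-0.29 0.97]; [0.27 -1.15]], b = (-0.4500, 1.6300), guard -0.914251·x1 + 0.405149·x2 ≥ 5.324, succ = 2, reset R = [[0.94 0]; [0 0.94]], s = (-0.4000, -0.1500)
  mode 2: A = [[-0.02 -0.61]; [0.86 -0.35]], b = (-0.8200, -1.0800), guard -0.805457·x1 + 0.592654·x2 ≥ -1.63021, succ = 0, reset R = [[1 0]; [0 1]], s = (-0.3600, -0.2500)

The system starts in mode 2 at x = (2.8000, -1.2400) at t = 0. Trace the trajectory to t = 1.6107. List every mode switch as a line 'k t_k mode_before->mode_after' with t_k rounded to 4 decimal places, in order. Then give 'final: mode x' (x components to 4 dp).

1 1.1027 2->0
final: 0 1.5908 -0.9901

Mode 2: guard c·x = -1.6302 hit at Δt = 1.1027 (t = 1.1027), x⁻ = (2.1382, 0.1553) → reset → x⁺ = (1.7782, -0.0947), jump to mode 0
Mode 0: flow for 0.5080 to horizon, guard not reached → x = (1.5908, -0.9901)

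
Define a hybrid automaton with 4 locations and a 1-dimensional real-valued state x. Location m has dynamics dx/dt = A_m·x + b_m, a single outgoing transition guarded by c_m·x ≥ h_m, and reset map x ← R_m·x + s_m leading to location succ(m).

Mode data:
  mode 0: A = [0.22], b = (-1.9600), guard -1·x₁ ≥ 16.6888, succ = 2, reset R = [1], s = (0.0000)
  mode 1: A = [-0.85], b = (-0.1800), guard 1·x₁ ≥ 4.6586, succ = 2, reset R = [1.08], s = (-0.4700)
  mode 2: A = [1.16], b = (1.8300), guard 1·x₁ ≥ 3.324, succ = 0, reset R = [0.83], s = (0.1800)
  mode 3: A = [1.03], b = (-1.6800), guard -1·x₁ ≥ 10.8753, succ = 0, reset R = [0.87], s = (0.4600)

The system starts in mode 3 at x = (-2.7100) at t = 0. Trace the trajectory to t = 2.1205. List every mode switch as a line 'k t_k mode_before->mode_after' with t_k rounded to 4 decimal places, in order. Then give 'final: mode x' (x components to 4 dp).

Mode 3: guard c·x = 10.8753 hit at Δt = 1.0273 (t = 1.0273), x⁻ = (-10.8753) → reset → x⁺ = (-9.0015), jump to mode 0
Mode 0: flow for 1.0932 to horizon, guard not reached → x = (-13.8712)

1 1.0273 3->0
final: 0 -13.8712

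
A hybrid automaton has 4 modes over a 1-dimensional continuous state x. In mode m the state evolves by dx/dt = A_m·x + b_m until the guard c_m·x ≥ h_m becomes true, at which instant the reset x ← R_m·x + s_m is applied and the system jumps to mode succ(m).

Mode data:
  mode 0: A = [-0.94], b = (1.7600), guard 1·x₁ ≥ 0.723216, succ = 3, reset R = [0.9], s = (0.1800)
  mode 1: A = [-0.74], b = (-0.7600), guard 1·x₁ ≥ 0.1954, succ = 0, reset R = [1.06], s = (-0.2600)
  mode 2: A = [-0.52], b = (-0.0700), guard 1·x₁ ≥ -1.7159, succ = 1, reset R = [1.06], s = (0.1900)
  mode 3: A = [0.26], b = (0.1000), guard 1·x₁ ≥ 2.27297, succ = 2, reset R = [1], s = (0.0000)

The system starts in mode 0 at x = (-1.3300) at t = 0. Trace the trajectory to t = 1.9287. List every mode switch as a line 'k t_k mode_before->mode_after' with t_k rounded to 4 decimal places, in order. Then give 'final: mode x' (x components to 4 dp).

1 1.0903 0->3
final: 3 1.1270

Mode 0: guard c·x = 0.7232 hit at Δt = 1.0903 (t = 1.0903), x⁻ = (0.7232) → reset → x⁺ = (0.8309), jump to mode 3
Mode 3: flow for 0.8384 to horizon, guard not reached → x = (1.1270)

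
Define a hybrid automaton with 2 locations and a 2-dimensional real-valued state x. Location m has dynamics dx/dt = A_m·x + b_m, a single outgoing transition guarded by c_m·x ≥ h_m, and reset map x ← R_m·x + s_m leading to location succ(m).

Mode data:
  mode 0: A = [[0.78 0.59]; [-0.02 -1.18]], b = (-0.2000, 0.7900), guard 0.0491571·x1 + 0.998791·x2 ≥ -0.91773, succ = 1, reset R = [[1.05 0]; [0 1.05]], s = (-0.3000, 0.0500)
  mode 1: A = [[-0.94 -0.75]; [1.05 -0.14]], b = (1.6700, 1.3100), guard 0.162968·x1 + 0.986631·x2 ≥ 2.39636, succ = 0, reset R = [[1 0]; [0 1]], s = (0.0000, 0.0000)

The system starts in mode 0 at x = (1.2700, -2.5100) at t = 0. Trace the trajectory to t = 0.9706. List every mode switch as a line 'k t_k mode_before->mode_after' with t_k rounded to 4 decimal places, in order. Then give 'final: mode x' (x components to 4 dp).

1 0.5643 0->1
final: 1 1.2672 0.0588

Mode 0: guard c·x = -0.9177 hit at Δt = 0.5643 (t = 0.5643), x⁻ = (1.1138, -0.9737) → reset → x⁺ = (0.8695, -0.9723), jump to mode 1
Mode 1: flow for 0.4063 to horizon, guard not reached → x = (1.2672, 0.0588)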